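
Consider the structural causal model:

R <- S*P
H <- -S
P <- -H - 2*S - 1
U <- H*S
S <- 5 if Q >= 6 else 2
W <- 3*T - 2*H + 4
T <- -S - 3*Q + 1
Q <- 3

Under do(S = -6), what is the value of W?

Under do(S=-6), the mechanism S <- 5 if Q >= 6 else 2 is discarded; S is fixed at -6.
H = -S  [with S=-6]  = 6
T = -S - 3*Q + 1  [with S=-6, Q=3]  = -2
W = 3*T - 2*H + 4  [with T=-2, H=6]  = -14

-14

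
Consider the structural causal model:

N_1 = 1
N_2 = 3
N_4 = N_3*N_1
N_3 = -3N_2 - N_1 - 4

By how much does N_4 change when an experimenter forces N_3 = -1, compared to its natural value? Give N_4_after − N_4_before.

The intervention breaks the incoming arrows to N_3: N_3 = -3N_2 - N_1 - 4 no longer applies, and N_3 = -1.
N_4 = N_3*N_1  [with N_3=-1, N_1=1]  = -1
Without intervention: N_3 = -3N_2 - N_1 - 4  [with N_2=3, N_1=1]  = -14; N_4 = N_3*N_1  [with N_3=-14, N_1=1]  = -14.
Change = -1 − (-14) = 13.

13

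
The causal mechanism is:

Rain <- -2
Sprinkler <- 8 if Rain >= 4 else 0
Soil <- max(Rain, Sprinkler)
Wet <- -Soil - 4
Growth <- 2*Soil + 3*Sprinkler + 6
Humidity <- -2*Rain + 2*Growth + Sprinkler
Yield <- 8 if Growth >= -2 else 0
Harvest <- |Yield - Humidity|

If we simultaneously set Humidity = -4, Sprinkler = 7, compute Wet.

Under do(Humidity = -4, Sprinkler = 7), each intervened variable's structural equation is replaced by its fixed value.
Soil = max(Rain, Sprinkler)  [with Rain=-2, Sprinkler=7]  = 7
Wet = -Soil - 4  [with Soil=7]  = -11

-11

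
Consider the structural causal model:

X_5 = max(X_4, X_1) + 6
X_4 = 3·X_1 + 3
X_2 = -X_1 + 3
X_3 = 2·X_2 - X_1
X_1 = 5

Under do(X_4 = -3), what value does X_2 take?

-2

The intervention breaks the incoming arrows to X_4: X_4 = 3·X_1 + 3 no longer applies, and X_4 = -3.
Since X_2 is not a descendant of the intervened variable, it is unaffected.
X_2 = -X_1 + 3  [with X_1=5]  = -2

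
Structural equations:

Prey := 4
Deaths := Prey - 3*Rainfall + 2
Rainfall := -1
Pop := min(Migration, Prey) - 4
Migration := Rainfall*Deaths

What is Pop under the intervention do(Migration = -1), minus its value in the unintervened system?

8

Intervening sets Migration = -1 and removes its equation (Migration := Rainfall*Deaths).
Pop = min(Migration, Prey) - 4  [with Migration=-1, Prey=4]  = -5
Without intervention: Deaths = Prey - 3*Rainfall + 2  [with Prey=4, Rainfall=-1]  = 9; Migration = Rainfall*Deaths  [with Rainfall=-1, Deaths=9]  = -9; Pop = min(Migration, Prey) - 4  [with Migration=-9, Prey=4]  = -13.
Change = -5 − (-13) = 8.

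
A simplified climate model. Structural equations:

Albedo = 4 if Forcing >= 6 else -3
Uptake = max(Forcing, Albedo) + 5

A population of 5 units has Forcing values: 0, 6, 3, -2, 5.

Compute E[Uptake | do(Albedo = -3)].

Every unit gets Albedo=-3 under the intervention. Uptake values become 5, 11, 8, 3, 10; E[Uptake|do(Albedo=-3)] = 7.4.

7.4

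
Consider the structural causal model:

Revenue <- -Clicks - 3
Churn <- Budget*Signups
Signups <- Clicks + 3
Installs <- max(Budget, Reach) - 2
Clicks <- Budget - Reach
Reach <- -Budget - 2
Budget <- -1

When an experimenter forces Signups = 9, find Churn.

The intervention breaks the incoming arrows to Signups: Signups <- Clicks + 3 no longer applies, and Signups = 9.
Churn = Budget*Signups  [with Budget=-1, Signups=9]  = -9

-9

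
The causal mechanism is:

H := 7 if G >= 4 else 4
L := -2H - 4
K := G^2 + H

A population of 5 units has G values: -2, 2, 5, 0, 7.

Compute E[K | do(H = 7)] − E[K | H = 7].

-20.6

The intervention sets H=7 in all 5 units regardless of G. Recomputing K per unit gives 11, 11, 32, 7, 56; average 23.4.
Observing H=7 restricts to units where H's equation naturally yields 7: G ∈ {5, 7}. In that subpopulation K = 32, 56, mean 44.
Difference = 23.4 − 44 = -20.6.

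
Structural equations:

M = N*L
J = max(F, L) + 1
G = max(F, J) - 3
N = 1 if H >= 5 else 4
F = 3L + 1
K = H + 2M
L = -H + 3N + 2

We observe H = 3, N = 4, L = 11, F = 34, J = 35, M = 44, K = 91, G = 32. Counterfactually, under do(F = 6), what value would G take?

9

do(F=6) replaces the equation F = 3L + 1 with the constant F = 6.
N = 1 if H >= 5 else 4  [with H=3]  = 4
L = -H + 3N + 2  [with H=3, N=4]  = 11
J = max(F, L) + 1  [with F=6, L=11]  = 12
G = max(F, J) - 3  [with F=6, J=12]  = 9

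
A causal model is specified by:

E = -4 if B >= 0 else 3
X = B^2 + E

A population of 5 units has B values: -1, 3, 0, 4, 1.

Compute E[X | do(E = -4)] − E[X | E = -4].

-1.1

Under do(E=-4), E's equation is replaced by E=-4 for every unit. Per-unit X: -3, 5, -4, 12, -3. Mean = 1.4.
Conditioning on E=-4 selects the 4 unit(s) with B ∈ {3, 0, 4, 1}. Their X values: 5, -4, 12, -3. Mean = 2.5.
Difference = 1.4 − 2.5 = -1.1.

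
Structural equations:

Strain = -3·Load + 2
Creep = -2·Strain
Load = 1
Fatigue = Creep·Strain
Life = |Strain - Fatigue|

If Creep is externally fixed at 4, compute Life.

3

do(Creep=4) replaces the equation Creep = -2·Strain with the constant Creep = 4.
Strain = -3·Load + 2  [with Load=1]  = -1
Fatigue = Creep·Strain  [with Creep=4, Strain=-1]  = -4
Life = |Strain - Fatigue|  [with Strain=-1, Fatigue=-4]  = 3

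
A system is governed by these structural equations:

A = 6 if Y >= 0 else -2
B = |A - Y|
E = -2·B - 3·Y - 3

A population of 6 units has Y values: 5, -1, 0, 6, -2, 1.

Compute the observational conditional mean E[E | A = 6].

E[E|A=6] averages over only the 4 units with A=6 (Y = 5, 0, 6, 1): E = -20, -15, -21, -16, mean -18.

-18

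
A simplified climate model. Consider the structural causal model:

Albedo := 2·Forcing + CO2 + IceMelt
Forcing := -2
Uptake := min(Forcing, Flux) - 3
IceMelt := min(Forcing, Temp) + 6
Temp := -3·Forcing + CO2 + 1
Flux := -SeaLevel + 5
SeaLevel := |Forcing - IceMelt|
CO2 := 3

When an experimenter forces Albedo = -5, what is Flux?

-1

Under do(Albedo=-5), the mechanism Albedo := 2·Forcing + CO2 + IceMelt is discarded; Albedo is fixed at -5.
Since Flux is not a descendant of the intervened variable, it is unaffected.
Temp = -3·Forcing + CO2 + 1  [with Forcing=-2, CO2=3]  = 10
IceMelt = min(Forcing, Temp) + 6  [with Forcing=-2, Temp=10]  = 4
SeaLevel = |Forcing - IceMelt|  [with Forcing=-2, IceMelt=4]  = 6
Flux = -SeaLevel + 5  [with SeaLevel=6]  = -1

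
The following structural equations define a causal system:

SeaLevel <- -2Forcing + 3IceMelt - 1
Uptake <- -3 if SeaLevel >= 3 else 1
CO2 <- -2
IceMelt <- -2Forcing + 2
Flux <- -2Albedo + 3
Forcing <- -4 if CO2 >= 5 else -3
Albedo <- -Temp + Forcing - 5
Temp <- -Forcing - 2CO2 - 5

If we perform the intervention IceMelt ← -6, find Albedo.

Intervening sets IceMelt = -6 and removes its equation (IceMelt <- -2Forcing + 2).
No directed path runs from IceMelt to Albedo, so Albedo keeps its natural value.
Forcing = -4 if CO2 >= 5 else -3  [with CO2=-2]  = -3
Temp = -Forcing - 2CO2 - 5  [with Forcing=-3, CO2=-2]  = 2
Albedo = -Temp + Forcing - 5  [with Temp=2, Forcing=-3]  = -10

-10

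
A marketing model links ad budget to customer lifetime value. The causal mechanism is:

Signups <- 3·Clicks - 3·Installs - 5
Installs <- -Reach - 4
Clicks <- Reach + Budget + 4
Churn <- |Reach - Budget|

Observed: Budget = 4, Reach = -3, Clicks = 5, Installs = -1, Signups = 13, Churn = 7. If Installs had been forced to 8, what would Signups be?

-14

Intervening sets Installs = 8 and removes its equation (Installs <- -Reach - 4).
Clicks = Reach + Budget + 4  [with Reach=-3, Budget=4]  = 5
Signups = 3·Clicks - 3·Installs - 5  [with Clicks=5, Installs=8]  = -14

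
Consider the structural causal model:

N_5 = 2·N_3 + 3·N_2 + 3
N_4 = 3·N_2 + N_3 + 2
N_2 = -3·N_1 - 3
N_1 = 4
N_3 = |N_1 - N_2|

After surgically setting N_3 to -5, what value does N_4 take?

The intervention breaks the incoming arrows to N_3: N_3 = |N_1 - N_2| no longer applies, and N_3 = -5.
N_2 = -3·N_1 - 3  [with N_1=4]  = -15
N_4 = 3·N_2 + N_3 + 2  [with N_2=-15, N_3=-5]  = -48

-48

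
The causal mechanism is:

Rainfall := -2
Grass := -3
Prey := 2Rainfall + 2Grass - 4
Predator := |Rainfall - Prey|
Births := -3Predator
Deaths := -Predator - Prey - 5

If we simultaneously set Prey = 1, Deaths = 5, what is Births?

The joint intervention fixes Prey = 1, Deaths = 5, removing each variable's own equation.
Predator = |Rainfall - Prey|  [with Rainfall=-2, Prey=1]  = 3
Births = -3Predator  [with Predator=3]  = -9

-9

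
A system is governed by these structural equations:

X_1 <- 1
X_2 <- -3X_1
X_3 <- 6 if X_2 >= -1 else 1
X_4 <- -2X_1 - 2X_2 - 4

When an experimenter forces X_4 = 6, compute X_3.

1

Under do(X_4=6), the mechanism X_4 <- -2X_1 - 2X_2 - 4 is discarded; X_4 is fixed at 6.
Since X_3 is not a descendant of the intervened variable, it is unaffected.
X_2 = -3X_1  [with X_1=1]  = -3
X_3 = 6 if X_2 >= -1 else 1  [with X_2=-3]  = 1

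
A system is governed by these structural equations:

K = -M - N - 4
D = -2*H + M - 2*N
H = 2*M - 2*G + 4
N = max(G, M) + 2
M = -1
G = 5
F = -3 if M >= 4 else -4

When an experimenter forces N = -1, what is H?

-8

The intervention breaks the incoming arrows to N: N = max(G, M) + 2 no longer applies, and N = -1.
H is not downstream of the intervention, so its value is determined by the original equations.
H = 2*M - 2*G + 4  [with M=-1, G=5]  = -8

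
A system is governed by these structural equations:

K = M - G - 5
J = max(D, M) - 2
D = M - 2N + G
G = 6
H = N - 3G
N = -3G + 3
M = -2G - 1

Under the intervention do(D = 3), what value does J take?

1

Intervening sets D = 3 and removes its equation (D = M - 2N + G).
M = -2G - 1  [with G=6]  = -13
J = max(D, M) - 2  [with D=3, M=-13]  = 1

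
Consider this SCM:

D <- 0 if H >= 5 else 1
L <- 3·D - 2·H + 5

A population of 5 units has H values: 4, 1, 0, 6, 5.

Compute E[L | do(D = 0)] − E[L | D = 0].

do(D=0) breaks D's dependence on H. With D=0 fixed, L across the units is -3, 3, 5, -7, -5, mean -1.4.
E[L|D=0] averages over only the 2 units with D=0 (H = 6, 5): L = -7, -5, mean -6.
Difference = -1.4 − (-6) = 4.6.

4.6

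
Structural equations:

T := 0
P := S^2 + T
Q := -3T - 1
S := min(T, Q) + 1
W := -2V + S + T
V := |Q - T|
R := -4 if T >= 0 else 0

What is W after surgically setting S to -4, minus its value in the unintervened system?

The intervention breaks the incoming arrows to S: S := min(T, Q) + 1 no longer applies, and S = -4.
Q = -3T - 1  [with T=0]  = -1
V = |Q - T|  [with Q=-1, T=0]  = 1
W = -2V + S + T  [with V=1, S=-4, T=0]  = -6
Without intervention: Q = -3T - 1  [with T=0]  = -1; S = min(T, Q) + 1  [with T=0, Q=-1]  = 0; V = |Q - T|  [with Q=-1, T=0]  = 1; W = -2V + S + T  [with V=1, S=0, T=0]  = -2.
Change = -6 − (-2) = -4.

-4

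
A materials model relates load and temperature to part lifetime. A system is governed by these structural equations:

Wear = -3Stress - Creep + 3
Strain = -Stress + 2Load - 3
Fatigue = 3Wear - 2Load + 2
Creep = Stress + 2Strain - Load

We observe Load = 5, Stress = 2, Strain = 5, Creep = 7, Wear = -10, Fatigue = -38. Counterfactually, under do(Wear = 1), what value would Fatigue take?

The intervention breaks the incoming arrows to Wear: Wear = -3Stress - Creep + 3 no longer applies, and Wear = 1.
Fatigue = 3Wear - 2Load + 2  [with Wear=1, Load=5]  = -5

-5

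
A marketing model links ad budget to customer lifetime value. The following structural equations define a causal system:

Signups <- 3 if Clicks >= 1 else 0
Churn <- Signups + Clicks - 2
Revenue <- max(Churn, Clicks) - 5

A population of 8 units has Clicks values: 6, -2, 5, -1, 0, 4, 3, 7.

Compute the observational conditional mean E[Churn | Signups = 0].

Observing Signups=0 restricts to units where Signups's equation naturally yields 0: Clicks ∈ {-2, -1, 0}. In that subpopulation Churn = -4, -3, -2, mean -3.

-3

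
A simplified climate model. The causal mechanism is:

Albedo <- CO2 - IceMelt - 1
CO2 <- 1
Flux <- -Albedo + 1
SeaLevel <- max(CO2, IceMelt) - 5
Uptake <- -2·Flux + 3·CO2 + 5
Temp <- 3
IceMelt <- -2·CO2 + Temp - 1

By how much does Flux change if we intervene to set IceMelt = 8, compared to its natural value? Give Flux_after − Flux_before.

The intervention breaks the incoming arrows to IceMelt: IceMelt <- -2·CO2 + Temp - 1 no longer applies, and IceMelt = 8.
Albedo = CO2 - IceMelt - 1  [with CO2=1, IceMelt=8]  = -8
Flux = -Albedo + 1  [with Albedo=-8]  = 9
Without intervention: IceMelt = -2·CO2 + Temp - 1  [with CO2=1, Temp=3]  = 0; Albedo = CO2 - IceMelt - 1  [with CO2=1, IceMelt=0]  = 0; Flux = -Albedo + 1  [with Albedo=0]  = 1.
Change = 9 − 1 = 8.

8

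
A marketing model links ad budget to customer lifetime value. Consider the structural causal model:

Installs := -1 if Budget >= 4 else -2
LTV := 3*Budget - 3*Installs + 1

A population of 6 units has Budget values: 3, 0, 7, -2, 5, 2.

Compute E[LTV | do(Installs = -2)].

14.5

The intervention sets Installs=-2 in all 6 units regardless of Budget. Recomputing LTV per unit gives 16, 7, 28, 1, 22, 13; average 14.5.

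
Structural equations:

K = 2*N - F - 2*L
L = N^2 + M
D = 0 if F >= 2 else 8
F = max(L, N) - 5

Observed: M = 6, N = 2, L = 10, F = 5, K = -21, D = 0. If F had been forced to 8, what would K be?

Intervening sets F = 8 and removes its equation (F = max(L, N) - 5).
L = N^2 + M  [with N=2, M=6]  = 10
K = 2*N - F - 2*L  [with N=2, F=8, L=10]  = -24

-24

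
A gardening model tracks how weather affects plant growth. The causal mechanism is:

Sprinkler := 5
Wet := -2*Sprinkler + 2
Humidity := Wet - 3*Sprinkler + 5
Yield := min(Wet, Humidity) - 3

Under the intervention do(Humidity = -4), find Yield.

The intervention breaks the incoming arrows to Humidity: Humidity := Wet - 3*Sprinkler + 5 no longer applies, and Humidity = -4.
Wet = -2*Sprinkler + 2  [with Sprinkler=5]  = -8
Yield = min(Wet, Humidity) - 3  [with Wet=-8, Humidity=-4]  = -11

-11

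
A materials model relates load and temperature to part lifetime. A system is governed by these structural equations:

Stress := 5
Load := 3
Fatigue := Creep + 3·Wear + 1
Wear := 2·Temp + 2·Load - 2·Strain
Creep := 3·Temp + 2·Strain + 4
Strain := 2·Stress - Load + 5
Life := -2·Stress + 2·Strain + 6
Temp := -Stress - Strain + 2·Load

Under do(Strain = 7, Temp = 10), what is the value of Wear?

Setting Strain = 7, Temp = 10 by intervention discards those variables' equations.
Wear = 2·Temp + 2·Load - 2·Strain  [with Temp=10, Load=3, Strain=7]  = 12

12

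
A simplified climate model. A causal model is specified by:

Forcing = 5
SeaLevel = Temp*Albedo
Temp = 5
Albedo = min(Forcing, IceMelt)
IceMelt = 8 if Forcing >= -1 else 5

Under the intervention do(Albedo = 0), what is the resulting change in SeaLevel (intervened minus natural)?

Intervening sets Albedo = 0 and removes its equation (Albedo = min(Forcing, IceMelt)).
SeaLevel = Temp*Albedo  [with Temp=5, Albedo=0]  = 0
Without intervention: IceMelt = 8 if Forcing >= -1 else 5  [with Forcing=5]  = 8; Albedo = min(Forcing, IceMelt)  [with Forcing=5, IceMelt=8]  = 5; SeaLevel = Temp*Albedo  [with Temp=5, Albedo=5]  = 25.
Change = 0 − 25 = -25.

-25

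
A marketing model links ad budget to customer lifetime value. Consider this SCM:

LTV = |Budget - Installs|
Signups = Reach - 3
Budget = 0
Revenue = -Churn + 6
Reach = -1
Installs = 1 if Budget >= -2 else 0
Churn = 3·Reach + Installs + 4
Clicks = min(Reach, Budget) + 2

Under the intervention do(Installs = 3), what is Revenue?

The intervention breaks the incoming arrows to Installs: Installs = 1 if Budget >= -2 else 0 no longer applies, and Installs = 3.
Churn = 3·Reach + Installs + 4  [with Reach=-1, Installs=3]  = 4
Revenue = -Churn + 6  [with Churn=4]  = 2

2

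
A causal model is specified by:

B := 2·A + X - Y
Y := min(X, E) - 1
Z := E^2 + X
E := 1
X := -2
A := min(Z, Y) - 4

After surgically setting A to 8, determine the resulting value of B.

The intervention breaks the incoming arrows to A: A := min(Z, Y) - 4 no longer applies, and A = 8.
Y = min(X, E) - 1  [with X=-2, E=1]  = -3
B = 2·A + X - Y  [with A=8, X=-2, Y=-3]  = 17

17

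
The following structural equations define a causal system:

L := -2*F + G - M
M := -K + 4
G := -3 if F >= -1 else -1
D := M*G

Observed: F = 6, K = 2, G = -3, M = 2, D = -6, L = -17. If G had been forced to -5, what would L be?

The intervention breaks the incoming arrows to G: G := -3 if F >= -1 else -1 no longer applies, and G = -5.
M = -K + 4  [with K=2]  = 2
L = -2*F + G - M  [with F=6, G=-5, M=2]  = -19

-19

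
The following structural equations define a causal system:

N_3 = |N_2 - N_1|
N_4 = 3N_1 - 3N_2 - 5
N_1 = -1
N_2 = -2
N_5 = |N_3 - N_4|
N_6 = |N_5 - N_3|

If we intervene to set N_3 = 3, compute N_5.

do(N_3=3) replaces the equation N_3 = |N_2 - N_1| with the constant N_3 = 3.
N_4 = 3N_1 - 3N_2 - 5  [with N_1=-1, N_2=-2]  = -2
N_5 = |N_3 - N_4|  [with N_3=3, N_4=-2]  = 5

5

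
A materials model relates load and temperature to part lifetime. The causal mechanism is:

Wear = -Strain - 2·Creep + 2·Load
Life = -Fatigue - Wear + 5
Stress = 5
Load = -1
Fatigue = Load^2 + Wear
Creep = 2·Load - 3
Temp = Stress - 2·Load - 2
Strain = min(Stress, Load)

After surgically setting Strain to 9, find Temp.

The intervention breaks the incoming arrows to Strain: Strain = min(Stress, Load) no longer applies, and Strain = 9.
Temp is not downstream of the intervention, so its value is determined by the original equations.
Temp = Stress - 2·Load - 2  [with Stress=5, Load=-1]  = 5

5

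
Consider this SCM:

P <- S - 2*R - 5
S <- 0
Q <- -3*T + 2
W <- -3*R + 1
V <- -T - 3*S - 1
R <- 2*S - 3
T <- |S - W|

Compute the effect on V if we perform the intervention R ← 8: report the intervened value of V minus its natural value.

Under do(R=8), the mechanism R <- 2*S - 3 is discarded; R is fixed at 8.
W = -3*R + 1  [with R=8]  = -23
T = |S - W|  [with S=0, W=-23]  = 23
V = -T - 3*S - 1  [with T=23, S=0]  = -24
Without intervention: R = 2*S - 3  [with S=0]  = -3; W = -3*R + 1  [with R=-3]  = 10; T = |S - W|  [with S=0, W=10]  = 10; V = -T - 3*S - 1  [with T=10, S=0]  = -11.
Change = -24 − (-11) = -13.

-13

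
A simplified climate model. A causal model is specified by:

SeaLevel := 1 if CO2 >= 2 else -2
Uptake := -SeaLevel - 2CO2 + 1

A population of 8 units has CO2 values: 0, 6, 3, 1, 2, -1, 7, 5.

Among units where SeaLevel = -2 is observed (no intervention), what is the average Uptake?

E[Uptake|SeaLevel=-2] averages over only the 3 units with SeaLevel=-2 (CO2 = 0, 1, -1): Uptake = 3, 1, 5, mean 3.

3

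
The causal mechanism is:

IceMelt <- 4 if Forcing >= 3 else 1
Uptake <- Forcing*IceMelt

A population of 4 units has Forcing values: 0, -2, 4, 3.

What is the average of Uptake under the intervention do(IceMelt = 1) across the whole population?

The intervention sets IceMelt=1 in all 4 units regardless of Forcing. Recomputing Uptake per unit gives 0, -2, 4, 3; average 1.25.

1.25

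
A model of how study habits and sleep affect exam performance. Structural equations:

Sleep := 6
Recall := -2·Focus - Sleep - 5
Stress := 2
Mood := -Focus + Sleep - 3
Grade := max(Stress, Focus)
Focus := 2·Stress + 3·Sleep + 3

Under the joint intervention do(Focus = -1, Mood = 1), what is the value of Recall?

Setting Focus = -1, Mood = 1 by intervention discards those variables' equations.
Recall = -2·Focus - Sleep - 5  [with Focus=-1, Sleep=6]  = -9

-9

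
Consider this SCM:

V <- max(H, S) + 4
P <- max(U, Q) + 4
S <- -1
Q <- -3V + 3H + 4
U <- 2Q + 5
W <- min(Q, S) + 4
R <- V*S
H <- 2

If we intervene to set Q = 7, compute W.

3

Intervening sets Q = 7 and removes its equation (Q <- -3V + 3H + 4).
W = min(Q, S) + 4  [with Q=7, S=-1]  = 3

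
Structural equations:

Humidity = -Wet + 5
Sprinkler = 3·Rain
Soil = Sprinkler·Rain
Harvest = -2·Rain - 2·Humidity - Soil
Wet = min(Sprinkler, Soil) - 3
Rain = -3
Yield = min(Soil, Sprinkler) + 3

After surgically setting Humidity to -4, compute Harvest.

-13

Under do(Humidity=-4), the mechanism Humidity = -Wet + 5 is discarded; Humidity is fixed at -4.
Sprinkler = 3·Rain  [with Rain=-3]  = -9
Soil = Sprinkler·Rain  [with Sprinkler=-9, Rain=-3]  = 27
Harvest = -2·Rain - 2·Humidity - Soil  [with Rain=-3, Humidity=-4, Soil=27]  = -13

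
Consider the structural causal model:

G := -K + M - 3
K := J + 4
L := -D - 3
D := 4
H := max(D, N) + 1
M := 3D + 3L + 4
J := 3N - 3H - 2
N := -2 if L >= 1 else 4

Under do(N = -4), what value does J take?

The intervention breaks the incoming arrows to N: N := -2 if L >= 1 else 4 no longer applies, and N = -4.
H = max(D, N) + 1  [with D=4, N=-4]  = 5
J = 3N - 3H - 2  [with N=-4, H=5]  = -29

-29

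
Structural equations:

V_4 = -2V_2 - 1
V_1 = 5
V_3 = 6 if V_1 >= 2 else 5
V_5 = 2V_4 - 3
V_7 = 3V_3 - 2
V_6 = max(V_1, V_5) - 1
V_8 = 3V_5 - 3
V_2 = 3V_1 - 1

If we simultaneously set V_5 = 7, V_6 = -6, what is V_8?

Setting V_5 = 7, V_6 = -6 by intervention discards those variables' equations.
V_8 = 3V_5 - 3  [with V_5=7]  = 18

18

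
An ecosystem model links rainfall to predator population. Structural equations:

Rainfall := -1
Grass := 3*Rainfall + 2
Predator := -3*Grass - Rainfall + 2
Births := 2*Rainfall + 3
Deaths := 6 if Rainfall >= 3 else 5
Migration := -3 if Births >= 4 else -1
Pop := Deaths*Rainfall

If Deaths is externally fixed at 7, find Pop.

Under do(Deaths=7), the mechanism Deaths := 6 if Rainfall >= 3 else 5 is discarded; Deaths is fixed at 7.
Pop = Deaths*Rainfall  [with Deaths=7, Rainfall=-1]  = -7

-7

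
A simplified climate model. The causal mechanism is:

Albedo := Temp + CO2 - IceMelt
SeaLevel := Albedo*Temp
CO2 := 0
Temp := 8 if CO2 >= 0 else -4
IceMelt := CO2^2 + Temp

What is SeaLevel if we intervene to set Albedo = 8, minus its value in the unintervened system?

64

Intervening sets Albedo = 8 and removes its equation (Albedo := Temp + CO2 - IceMelt).
Temp = 8 if CO2 >= 0 else -4  [with CO2=0]  = 8
SeaLevel = Albedo*Temp  [with Albedo=8, Temp=8]  = 64
Without intervention: Temp = 8 if CO2 >= 0 else -4  [with CO2=0]  = 8; IceMelt = CO2^2 + Temp  [with CO2=0, Temp=8]  = 8; Albedo = Temp + CO2 - IceMelt  [with Temp=8, CO2=0, IceMelt=8]  = 0; SeaLevel = Albedo*Temp  [with Albedo=0, Temp=8]  = 0.
Change = 64 − 0 = 64.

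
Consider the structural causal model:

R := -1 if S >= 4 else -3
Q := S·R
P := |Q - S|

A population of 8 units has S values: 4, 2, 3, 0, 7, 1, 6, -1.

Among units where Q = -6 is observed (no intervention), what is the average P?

Observing Q=-6 restricts to units where Q's equation naturally yields -6: S ∈ {2, 6}. In that subpopulation P = 8, 12, mean 10.

10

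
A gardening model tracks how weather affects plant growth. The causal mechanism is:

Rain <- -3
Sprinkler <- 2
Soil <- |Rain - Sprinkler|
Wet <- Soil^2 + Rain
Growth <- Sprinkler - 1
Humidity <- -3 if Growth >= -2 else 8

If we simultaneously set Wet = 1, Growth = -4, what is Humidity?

The joint intervention fixes Wet = 1, Growth = -4, removing each variable's own equation.
Humidity = -3 if Growth >= -2 else 8  [with Growth=-4]  = 8

8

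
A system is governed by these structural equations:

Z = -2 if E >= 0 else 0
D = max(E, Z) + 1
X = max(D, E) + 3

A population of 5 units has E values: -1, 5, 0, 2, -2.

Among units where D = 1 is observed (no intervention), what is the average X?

Conditioning on D=1 selects the 3 unit(s) with E ∈ {-1, 0, -2}. Their X values: 4, 4, 4. Mean = 4.

4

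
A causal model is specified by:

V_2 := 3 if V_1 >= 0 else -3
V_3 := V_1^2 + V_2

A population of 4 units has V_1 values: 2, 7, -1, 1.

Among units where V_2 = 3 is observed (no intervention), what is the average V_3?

21

Conditioning on V_2=3 selects the 3 unit(s) with V_1 ∈ {2, 7, 1}. Their V_3 values: 7, 52, 4. Mean = 21.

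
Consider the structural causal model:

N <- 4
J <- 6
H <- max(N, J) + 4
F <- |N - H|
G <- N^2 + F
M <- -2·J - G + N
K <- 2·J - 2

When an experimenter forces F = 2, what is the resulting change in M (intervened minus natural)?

4

Under do(F=2), the mechanism F <- |N - H| is discarded; F is fixed at 2.
G = N^2 + F  [with N=4, F=2]  = 18
M = -2·J - G + N  [with J=6, G=18, N=4]  = -26
Without intervention: H = max(N, J) + 4  [with N=4, J=6]  = 10; F = |N - H|  [with N=4, H=10]  = 6; G = N^2 + F  [with N=4, F=6]  = 22; M = -2·J - G + N  [with J=6, G=22, N=4]  = -30.
Change = -26 − (-30) = 4.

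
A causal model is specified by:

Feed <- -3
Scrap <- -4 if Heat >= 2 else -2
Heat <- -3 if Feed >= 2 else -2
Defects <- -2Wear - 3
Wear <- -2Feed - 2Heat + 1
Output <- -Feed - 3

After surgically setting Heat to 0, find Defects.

Under do(Heat=0), the mechanism Heat <- -3 if Feed >= 2 else -2 is discarded; Heat is fixed at 0.
Wear = -2Feed - 2Heat + 1  [with Feed=-3, Heat=0]  = 7
Defects = -2Wear - 3  [with Wear=7]  = -17

-17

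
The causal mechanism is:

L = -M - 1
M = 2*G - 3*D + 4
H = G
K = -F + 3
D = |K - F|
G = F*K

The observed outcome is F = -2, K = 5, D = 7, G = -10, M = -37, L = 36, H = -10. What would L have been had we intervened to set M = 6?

The intervention breaks the incoming arrows to M: M = 2*G - 3*D + 4 no longer applies, and M = 6.
L = -M - 1  [with M=6]  = -7

-7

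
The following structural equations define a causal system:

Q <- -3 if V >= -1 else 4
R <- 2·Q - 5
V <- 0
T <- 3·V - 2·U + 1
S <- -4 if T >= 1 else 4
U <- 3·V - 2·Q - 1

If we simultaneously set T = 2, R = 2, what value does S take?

Setting T = 2, R = 2 by intervention discards those variables' equations.
S = -4 if T >= 1 else 4  [with T=2]  = -4

-4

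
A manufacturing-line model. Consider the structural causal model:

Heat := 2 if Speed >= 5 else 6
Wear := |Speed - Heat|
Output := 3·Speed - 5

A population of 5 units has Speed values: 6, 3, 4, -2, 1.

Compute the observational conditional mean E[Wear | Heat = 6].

Observing Heat=6 restricts to units where Heat's equation naturally yields 6: Speed ∈ {3, 4, -2, 1}. In that subpopulation Wear = 3, 2, 8, 5, mean 4.5.

4.5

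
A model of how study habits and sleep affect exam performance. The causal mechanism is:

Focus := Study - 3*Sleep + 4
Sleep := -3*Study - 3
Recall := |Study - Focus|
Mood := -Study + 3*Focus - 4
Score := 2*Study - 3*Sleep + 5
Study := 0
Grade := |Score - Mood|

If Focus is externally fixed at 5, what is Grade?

3

The intervention breaks the incoming arrows to Focus: Focus := Study - 3*Sleep + 4 no longer applies, and Focus = 5.
Sleep = -3*Study - 3  [with Study=0]  = -3
Score = 2*Study - 3*Sleep + 5  [with Study=0, Sleep=-3]  = 14
Mood = -Study + 3*Focus - 4  [with Study=0, Focus=5]  = 11
Grade = |Score - Mood|  [with Score=14, Mood=11]  = 3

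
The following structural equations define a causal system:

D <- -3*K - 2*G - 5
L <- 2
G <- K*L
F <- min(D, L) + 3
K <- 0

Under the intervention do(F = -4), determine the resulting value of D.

The intervention breaks the incoming arrows to F: F <- min(D, L) + 3 no longer applies, and F = -4.
Since D is not a descendant of the intervened variable, it is unaffected.
G = K*L  [with K=0, L=2]  = 0
D = -3*K - 2*G - 5  [with K=0, G=0]  = -5

-5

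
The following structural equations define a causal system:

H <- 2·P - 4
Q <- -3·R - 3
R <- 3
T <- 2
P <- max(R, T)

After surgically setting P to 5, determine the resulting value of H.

6

The intervention breaks the incoming arrows to P: P <- max(R, T) no longer applies, and P = 5.
H = 2·P - 4  [with P=5]  = 6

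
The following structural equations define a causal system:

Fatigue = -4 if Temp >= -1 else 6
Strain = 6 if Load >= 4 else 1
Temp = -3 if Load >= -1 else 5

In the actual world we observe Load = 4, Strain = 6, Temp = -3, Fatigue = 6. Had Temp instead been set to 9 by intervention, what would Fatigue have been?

The intervention breaks the incoming arrows to Temp: Temp = -3 if Load >= -1 else 5 no longer applies, and Temp = 9.
Fatigue = -4 if Temp >= -1 else 6  [with Temp=9]  = -4

-4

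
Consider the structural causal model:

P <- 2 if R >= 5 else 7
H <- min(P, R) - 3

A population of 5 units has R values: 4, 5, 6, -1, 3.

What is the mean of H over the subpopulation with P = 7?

E[H|P=7] averages over only the 3 units with P=7 (R = 4, -1, 3): H = 1, -4, 0, mean -1.

-1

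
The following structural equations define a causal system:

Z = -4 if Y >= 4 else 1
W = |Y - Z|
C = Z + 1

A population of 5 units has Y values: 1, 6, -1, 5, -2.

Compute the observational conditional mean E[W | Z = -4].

Observing Z=-4 restricts to units where Z's equation naturally yields -4: Y ∈ {6, 5}. In that subpopulation W = 10, 9, mean 9.5.

9.5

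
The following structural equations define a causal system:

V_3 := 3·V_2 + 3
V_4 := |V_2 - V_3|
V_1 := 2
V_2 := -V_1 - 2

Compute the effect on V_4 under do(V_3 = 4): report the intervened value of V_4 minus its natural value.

3

The intervention breaks the incoming arrows to V_3: V_3 := 3·V_2 + 3 no longer applies, and V_3 = 4.
V_2 = -V_1 - 2  [with V_1=2]  = -4
V_4 = |V_2 - V_3|  [with V_2=-4, V_3=4]  = 8
Without intervention: V_2 = -V_1 - 2  [with V_1=2]  = -4; V_3 = 3·V_2 + 3  [with V_2=-4]  = -9; V_4 = |V_2 - V_3|  [with V_2=-4, V_3=-9]  = 5.
Change = 8 − 5 = 3.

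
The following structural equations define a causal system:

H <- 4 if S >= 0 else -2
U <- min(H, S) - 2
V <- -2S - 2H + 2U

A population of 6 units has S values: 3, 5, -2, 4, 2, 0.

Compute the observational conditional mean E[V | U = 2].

Conditioning on U=2 selects the 2 unit(s) with S ∈ {5, 4}. Their V values: -14, -12. Mean = -13.

-13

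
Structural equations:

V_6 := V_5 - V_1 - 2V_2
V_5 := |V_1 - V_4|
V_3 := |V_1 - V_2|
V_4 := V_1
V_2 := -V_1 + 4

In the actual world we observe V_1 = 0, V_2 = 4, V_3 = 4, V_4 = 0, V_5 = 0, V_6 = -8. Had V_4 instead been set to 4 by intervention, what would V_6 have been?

Under do(V_4=4), the mechanism V_4 := V_1 is discarded; V_4 is fixed at 4.
V_2 = -V_1 + 4  [with V_1=0]  = 4
V_5 = |V_1 - V_4|  [with V_1=0, V_4=4]  = 4
V_6 = V_5 - V_1 - 2V_2  [with V_5=4, V_1=0, V_2=4]  = -4

-4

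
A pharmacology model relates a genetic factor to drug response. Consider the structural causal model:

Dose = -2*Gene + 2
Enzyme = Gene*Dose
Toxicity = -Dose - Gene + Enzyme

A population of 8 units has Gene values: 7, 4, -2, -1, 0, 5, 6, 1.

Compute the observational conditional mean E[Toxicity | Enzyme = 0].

-1.5

Observing Enzyme=0 restricts to units where Enzyme's equation naturally yields 0: Gene ∈ {0, 1}. In that subpopulation Toxicity = -2, -1, mean -1.5.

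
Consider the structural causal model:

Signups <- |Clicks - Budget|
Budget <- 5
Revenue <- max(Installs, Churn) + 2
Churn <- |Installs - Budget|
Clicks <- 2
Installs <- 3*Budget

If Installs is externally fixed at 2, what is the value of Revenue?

5

The intervention breaks the incoming arrows to Installs: Installs <- 3*Budget no longer applies, and Installs = 2.
Churn = |Installs - Budget|  [with Installs=2, Budget=5]  = 3
Revenue = max(Installs, Churn) + 2  [with Installs=2, Churn=3]  = 5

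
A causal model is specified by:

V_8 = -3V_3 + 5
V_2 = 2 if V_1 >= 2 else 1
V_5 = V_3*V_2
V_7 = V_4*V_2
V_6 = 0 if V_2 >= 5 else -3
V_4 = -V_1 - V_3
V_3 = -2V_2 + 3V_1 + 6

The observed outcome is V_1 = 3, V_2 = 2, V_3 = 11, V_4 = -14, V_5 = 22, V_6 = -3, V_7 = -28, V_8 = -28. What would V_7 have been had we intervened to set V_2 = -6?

180

Under do(V_2=-6), the mechanism V_2 = 2 if V_1 >= 2 else 1 is discarded; V_2 is fixed at -6.
V_3 = -2V_2 + 3V_1 + 6  [with V_2=-6, V_1=3]  = 27
V_4 = -V_1 - V_3  [with V_1=3, V_3=27]  = -30
V_7 = V_4*V_2  [with V_4=-30, V_2=-6]  = 180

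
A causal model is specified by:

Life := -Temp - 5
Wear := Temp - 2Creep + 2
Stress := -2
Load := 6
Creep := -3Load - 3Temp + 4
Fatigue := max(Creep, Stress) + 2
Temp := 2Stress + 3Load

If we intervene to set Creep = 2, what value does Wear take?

12

Intervening sets Creep = 2 and removes its equation (Creep := -3Load - 3Temp + 4).
Temp = 2Stress + 3Load  [with Stress=-2, Load=6]  = 14
Wear = Temp - 2Creep + 2  [with Temp=14, Creep=2]  = 12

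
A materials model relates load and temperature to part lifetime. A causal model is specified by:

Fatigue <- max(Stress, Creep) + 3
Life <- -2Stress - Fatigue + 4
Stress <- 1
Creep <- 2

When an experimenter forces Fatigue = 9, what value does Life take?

-7

The intervention breaks the incoming arrows to Fatigue: Fatigue <- max(Stress, Creep) + 3 no longer applies, and Fatigue = 9.
Life = -2Stress - Fatigue + 4  [with Stress=1, Fatigue=9]  = -7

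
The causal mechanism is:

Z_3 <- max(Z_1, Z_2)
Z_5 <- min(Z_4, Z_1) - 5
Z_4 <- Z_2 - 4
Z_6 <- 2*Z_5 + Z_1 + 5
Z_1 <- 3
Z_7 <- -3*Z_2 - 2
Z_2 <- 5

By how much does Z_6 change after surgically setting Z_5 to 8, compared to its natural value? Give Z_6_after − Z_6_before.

24

The intervention breaks the incoming arrows to Z_5: Z_5 <- min(Z_4, Z_1) - 5 no longer applies, and Z_5 = 8.
Z_6 = 2*Z_5 + Z_1 + 5  [with Z_5=8, Z_1=3]  = 24
Without intervention: Z_4 = Z_2 - 4  [with Z_2=5]  = 1; Z_5 = min(Z_4, Z_1) - 5  [with Z_4=1, Z_1=3]  = -4; Z_6 = 2*Z_5 + Z_1 + 5  [with Z_5=-4, Z_1=3]  = 0.
Change = 24 − 0 = 24.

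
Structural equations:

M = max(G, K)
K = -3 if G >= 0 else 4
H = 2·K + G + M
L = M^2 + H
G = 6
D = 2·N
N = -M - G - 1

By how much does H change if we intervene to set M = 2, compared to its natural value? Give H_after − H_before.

The intervention breaks the incoming arrows to M: M = max(G, K) no longer applies, and M = 2.
K = -3 if G >= 0 else 4  [with G=6]  = -3
H = 2·K + G + M  [with K=-3, G=6, M=2]  = 2
Without intervention: K = -3 if G >= 0 else 4  [with G=6]  = -3; M = max(G, K)  [with G=6, K=-3]  = 6; H = 2·K + G + M  [with K=-3, G=6, M=6]  = 6.
Change = 2 − 6 = -4.

-4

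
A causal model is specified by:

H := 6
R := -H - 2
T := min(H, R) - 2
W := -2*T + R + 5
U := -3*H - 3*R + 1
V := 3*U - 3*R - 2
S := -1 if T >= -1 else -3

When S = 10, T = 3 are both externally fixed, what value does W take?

The joint intervention fixes S = 10, T = 3, removing each variable's own equation.
R = -H - 2  [with H=6]  = -8
W = -2*T + R + 5  [with T=3, R=-8]  = -9

-9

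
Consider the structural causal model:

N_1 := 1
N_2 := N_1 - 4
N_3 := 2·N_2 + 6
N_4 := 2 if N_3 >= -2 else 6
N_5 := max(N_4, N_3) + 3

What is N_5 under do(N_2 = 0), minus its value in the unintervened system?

4

do(N_2=0) replaces the equation N_2 := N_1 - 4 with the constant N_2 = 0.
N_3 = 2·N_2 + 6  [with N_2=0]  = 6
N_4 = 2 if N_3 >= -2 else 6  [with N_3=6]  = 2
N_5 = max(N_4, N_3) + 3  [with N_4=2, N_3=6]  = 9
Without intervention: N_2 = N_1 - 4  [with N_1=1]  = -3; N_3 = 2·N_2 + 6  [with N_2=-3]  = 0; N_4 = 2 if N_3 >= -2 else 6  [with N_3=0]  = 2; N_5 = max(N_4, N_3) + 3  [with N_4=2, N_3=0]  = 5.
Change = 9 − 5 = 4.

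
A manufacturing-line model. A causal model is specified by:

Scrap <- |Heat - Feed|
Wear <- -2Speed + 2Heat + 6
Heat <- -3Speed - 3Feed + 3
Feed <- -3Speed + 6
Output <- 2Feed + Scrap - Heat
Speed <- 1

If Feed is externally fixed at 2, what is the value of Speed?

Under do(Feed=2), the mechanism Feed <- -3Speed + 6 is discarded; Feed is fixed at 2.
Speed is not downstream of the intervention, so its value is determined by the original equations.

1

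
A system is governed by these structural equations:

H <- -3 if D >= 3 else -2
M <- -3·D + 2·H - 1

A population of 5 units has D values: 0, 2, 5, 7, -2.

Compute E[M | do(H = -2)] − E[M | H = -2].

Every unit gets H=-2 under the intervention. M values become -5, -11, -20, -26, 1; E[M|do(H=-2)] = -12.2.
Conditioning on H=-2 selects the 3 unit(s) with D ∈ {0, 2, -2}. Their M values: -5, -11, 1. Mean = -5.
Difference = -12.2 − (-5) = -7.2.

-7.2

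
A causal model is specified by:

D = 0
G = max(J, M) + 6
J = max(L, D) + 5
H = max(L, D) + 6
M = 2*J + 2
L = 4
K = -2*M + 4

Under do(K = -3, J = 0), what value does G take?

8

Under do(K = -3, J = 0), each intervened variable's structural equation is replaced by its fixed value.
M = 2*J + 2  [with J=0]  = 2
G = max(J, M) + 6  [with J=0, M=2]  = 8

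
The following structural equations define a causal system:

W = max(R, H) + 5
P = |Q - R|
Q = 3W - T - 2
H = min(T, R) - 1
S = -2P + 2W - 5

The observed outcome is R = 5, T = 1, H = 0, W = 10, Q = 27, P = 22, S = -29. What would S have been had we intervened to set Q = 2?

9

Under do(Q=2), the mechanism Q = 3W - T - 2 is discarded; Q is fixed at 2.
H = min(T, R) - 1  [with T=1, R=5]  = 0
W = max(R, H) + 5  [with R=5, H=0]  = 10
P = |Q - R|  [with Q=2, R=5]  = 3
S = -2P + 2W - 5  [with P=3, W=10]  = 9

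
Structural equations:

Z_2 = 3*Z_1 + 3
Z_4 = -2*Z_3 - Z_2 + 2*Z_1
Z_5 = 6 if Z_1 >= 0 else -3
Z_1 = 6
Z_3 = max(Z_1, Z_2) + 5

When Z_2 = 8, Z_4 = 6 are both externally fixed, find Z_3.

13

The joint intervention fixes Z_2 = 8, Z_4 = 6, removing each variable's own equation.
Z_3 = max(Z_1, Z_2) + 5  [with Z_1=6, Z_2=8]  = 13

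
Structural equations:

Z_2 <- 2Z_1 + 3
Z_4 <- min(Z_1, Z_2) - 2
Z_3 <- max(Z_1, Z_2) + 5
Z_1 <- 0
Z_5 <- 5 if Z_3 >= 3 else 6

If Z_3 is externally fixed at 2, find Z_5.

do(Z_3=2) replaces the equation Z_3 <- max(Z_1, Z_2) + 5 with the constant Z_3 = 2.
Z_5 = 5 if Z_3 >= 3 else 6  [with Z_3=2]  = 6

6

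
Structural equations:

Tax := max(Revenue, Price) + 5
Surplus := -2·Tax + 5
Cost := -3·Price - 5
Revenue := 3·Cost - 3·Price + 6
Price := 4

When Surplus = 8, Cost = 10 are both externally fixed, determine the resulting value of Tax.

29

Setting Surplus = 8, Cost = 10 by intervention discards those variables' equations.
Revenue = 3·Cost - 3·Price + 6  [with Cost=10, Price=4]  = 24
Tax = max(Revenue, Price) + 5  [with Revenue=24, Price=4]  = 29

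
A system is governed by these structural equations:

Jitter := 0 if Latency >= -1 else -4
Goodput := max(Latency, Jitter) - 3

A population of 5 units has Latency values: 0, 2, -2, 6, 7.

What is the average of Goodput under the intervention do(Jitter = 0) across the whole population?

0

The intervention sets Jitter=0 in all 5 units regardless of Latency. Recomputing Goodput per unit gives -3, -1, -3, 3, 4; average 0.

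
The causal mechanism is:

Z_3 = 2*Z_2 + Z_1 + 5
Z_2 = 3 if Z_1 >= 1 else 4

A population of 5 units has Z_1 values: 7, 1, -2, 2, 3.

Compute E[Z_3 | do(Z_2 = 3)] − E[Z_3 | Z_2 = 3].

The intervention sets Z_2=3 in all 5 units regardless of Z_1. Recomputing Z_3 per unit gives 18, 12, 9, 13, 14; average 13.2.
Conditioning on Z_2=3 selects the 4 unit(s) with Z_1 ∈ {7, 1, 2, 3}. Their Z_3 values: 18, 12, 13, 14. Mean = 14.25.
Difference = 13.2 − 14.25 = -1.05.

-1.05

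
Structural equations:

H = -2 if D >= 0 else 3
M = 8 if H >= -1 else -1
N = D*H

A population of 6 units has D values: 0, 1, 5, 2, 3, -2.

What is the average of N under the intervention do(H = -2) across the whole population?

-3

The intervention sets H=-2 in all 6 units regardless of D. Recomputing N per unit gives 0, -2, -10, -4, -6, 4; average -3.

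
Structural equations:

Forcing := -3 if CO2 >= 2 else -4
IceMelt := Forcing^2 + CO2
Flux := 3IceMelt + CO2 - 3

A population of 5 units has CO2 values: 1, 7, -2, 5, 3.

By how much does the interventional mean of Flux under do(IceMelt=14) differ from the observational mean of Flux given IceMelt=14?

1.3

Every unit gets IceMelt=14 under the intervention. Flux values become 40, 46, 37, 44, 42; E[Flux|do(IceMelt=14)] = 41.8.
Conditioning on IceMelt=14 selects the 2 unit(s) with CO2 ∈ {-2, 5}. Their Flux values: 37, 44. Mean = 40.5.
Difference = 41.8 − 40.5 = 1.3.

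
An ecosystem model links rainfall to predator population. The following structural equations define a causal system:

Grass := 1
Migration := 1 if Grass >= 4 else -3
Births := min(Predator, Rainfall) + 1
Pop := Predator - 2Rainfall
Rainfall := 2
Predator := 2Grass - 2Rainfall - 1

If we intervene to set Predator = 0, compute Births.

1

The intervention breaks the incoming arrows to Predator: Predator := 2Grass - 2Rainfall - 1 no longer applies, and Predator = 0.
Births = min(Predator, Rainfall) + 1  [with Predator=0, Rainfall=2]  = 1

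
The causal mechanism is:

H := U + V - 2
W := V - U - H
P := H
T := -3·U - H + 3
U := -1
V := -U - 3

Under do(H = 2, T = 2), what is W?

-3

Setting H = 2, T = 2 by intervention discards those variables' equations.
V = -U - 3  [with U=-1]  = -2
W = V - U - H  [with V=-2, U=-1, H=2]  = -3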